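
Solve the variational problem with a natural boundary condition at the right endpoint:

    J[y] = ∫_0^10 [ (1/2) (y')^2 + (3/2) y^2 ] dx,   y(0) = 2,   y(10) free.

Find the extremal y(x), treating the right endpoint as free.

The Lagrangian L = (1/2) (y')^2 + (3/2) y^2 gives
    ∂L/∂y = 3 y,   ∂L/∂y' = y'.
Euler-Lagrange: y'' − 3 y = 0.
With k = sqrt(3), the general solution is
    y(x) = A cosh(sqrt(3) x) + B sinh(sqrt(3) x).
Fixed left endpoint y(0) = 2 ⇒ A = 2.
The right endpoint x = 10 is free, so the natural (transversality) condition is ∂L/∂y' |_{x=10} = 0, i.e. y'(10) = 0.
Compute y'(x) = A k sinh(k x) + B k cosh(k x), so
    y'(10) = A k sinh(k·10) + B k cosh(k·10) = 0
    ⇒ B = −A tanh(k·10) = − 2 tanh(sqrt(3)·10).
Therefore the extremal is
    y(x) = 2 cosh(sqrt(3) x) − 2 tanh(sqrt(3)·10) sinh(sqrt(3) x).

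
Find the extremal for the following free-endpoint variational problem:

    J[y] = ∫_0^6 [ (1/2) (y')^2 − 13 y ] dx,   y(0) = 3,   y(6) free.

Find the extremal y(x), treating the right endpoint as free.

The Lagrangian L = (1/2) (y')^2 − 13 y gives
    ∂L/∂y = −13,   ∂L/∂y' = y'.
Euler-Lagrange: d/dx(y') − (−13) = 0, i.e. y'' + 13 = 0, so
    y(x) = −(13/2) x^2 + C1 x + C2.
Fixed left endpoint y(0) = 3 ⇒ C2 = 3.
The right endpoint x = 6 is free, so the natural (transversality) condition is ∂L/∂y' |_{x=6} = 0, i.e. y'(6) = 0.
Compute y'(x) = −13 x + C1, so y'(6) = −78 + C1 = 0 ⇒ C1 = 78.
Therefore the extremal is
    y(x) = −(13/2) x^2 + 78 x + 3.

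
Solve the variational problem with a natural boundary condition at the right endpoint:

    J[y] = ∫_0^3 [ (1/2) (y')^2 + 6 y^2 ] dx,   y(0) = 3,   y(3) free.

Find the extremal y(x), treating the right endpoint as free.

The Lagrangian L = (1/2) (y')^2 + 6 y^2 gives
    ∂L/∂y = 12 y,   ∂L/∂y' = y'.
Euler-Lagrange: y'' − 12 y = 0.
With k = sqrt(12), the general solution is
    y(x) = A cosh(sqrt(12) x) + B sinh(sqrt(12) x).
Fixed left endpoint y(0) = 3 ⇒ A = 3.
The right endpoint x = 3 is free, so the natural (transversality) condition is ∂L/∂y' |_{x=3} = 0, i.e. y'(3) = 0.
Compute y'(x) = A k sinh(k x) + B k cosh(k x), so
    y'(3) = A k sinh(k·3) + B k cosh(k·3) = 0
    ⇒ B = −A tanh(k·3) = − 3 tanh(sqrt(12)·3).
Therefore the extremal is
    y(x) = 3 cosh(sqrt(12) x) − 3 tanh(sqrt(12)·3) sinh(sqrt(12) x).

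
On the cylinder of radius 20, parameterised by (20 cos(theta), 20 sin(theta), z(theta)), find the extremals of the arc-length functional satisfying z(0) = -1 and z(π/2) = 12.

Parameterise the cylinder of radius R = 20 as
    r(θ) = (20 cos θ, 20 sin θ, z(θ)).
The arc-length element is
    ds = sqrt(400 + (dz/dθ)^2) dθ,
so the Lagrangian is L = sqrt(400 + z'^2).
L depends on z' only, not on z or θ, so ∂L/∂z = 0 and
    ∂L/∂z' = z' / sqrt(400 + z'^2).
The Euler-Lagrange equation gives
    d/dθ( z' / sqrt(400 + z'^2) ) = 0,
so z' is constant. Integrating once:
    z(θ) = a θ + b,
a helix on the cylinder (a straight line when the cylinder is unrolled). The constants a, b are determined by the endpoint conditions.
With endpoint conditions z(0) = -1 and z(π/2) = 12: from z(0) = b we get b = -1, and a·π/2 + -1 = 12 gives a = 26/π, so
    z(θ) = (26/π) θ − 1.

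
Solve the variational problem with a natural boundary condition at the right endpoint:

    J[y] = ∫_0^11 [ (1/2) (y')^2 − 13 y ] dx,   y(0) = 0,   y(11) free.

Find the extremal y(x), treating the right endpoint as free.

The Lagrangian L = (1/2) (y')^2 − 13 y gives
    ∂L/∂y = −13,   ∂L/∂y' = y'.
Euler-Lagrange: d/dx(y') − (−13) = 0, i.e. y'' + 13 = 0, so
    y(x) = −(13/2) x^2 + C1 x + C2.
Fixed left endpoint y(0) = 0 ⇒ C2 = 0.
The right endpoint x = 11 is free, so the natural (transversality) condition is ∂L/∂y' |_{x=11} = 0, i.e. y'(11) = 0.
Compute y'(x) = −13 x + C1, so y'(11) = −143 + C1 = 0 ⇒ C1 = 143.
Therefore the extremal is
    y(x) = −(13/2) x^2 + 143 x.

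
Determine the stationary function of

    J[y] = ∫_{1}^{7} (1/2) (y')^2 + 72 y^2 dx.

The Lagrangian is L = (1/2) (y')^2 + 72 y^2.
Compute ∂L/∂y = 144y, ∂L/∂y' = y'.
The Euler-Lagrange equation d/dx(∂L/∂y') − ∂L/∂y = 0 reduces to
    y'' − 144 y = 0.
Its general solution is
    y(x) = A e^(12x) + B e^(−12x),
with A, B fixed by the endpoint conditions.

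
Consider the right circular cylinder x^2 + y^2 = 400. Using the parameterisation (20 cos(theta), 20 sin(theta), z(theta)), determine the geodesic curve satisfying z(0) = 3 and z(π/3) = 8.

Parameterise the cylinder of radius R = 20 as
    r(θ) = (20 cos θ, 20 sin θ, z(θ)).
The arc-length element is
    ds = sqrt(400 + (dz/dθ)^2) dθ,
so the Lagrangian is L = sqrt(400 + z'^2).
L depends on z' only, not on z or θ, so ∂L/∂z = 0 and
    ∂L/∂z' = z' / sqrt(400 + z'^2).
The Euler-Lagrange equation gives
    d/dθ( z' / sqrt(400 + z'^2) ) = 0,
so z' is constant. Integrating once:
    z(θ) = a θ + b,
a helix on the cylinder (a straight line when the cylinder is unrolled). The constants a, b are determined by the endpoint conditions.
With endpoint conditions z(0) = 3 and z(π/3) = 8: from z(0) = b we get b = 3, and a·π/3 + 3 = 8 gives a = 15/π, so
    z(θ) = (15/π) θ + 3.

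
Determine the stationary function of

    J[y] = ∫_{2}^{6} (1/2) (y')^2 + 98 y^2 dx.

The Lagrangian is L = (1/2) (y')^2 + 98 y^2.
Compute ∂L/∂y = 196y, ∂L/∂y' = y'.
The Euler-Lagrange equation d/dx(∂L/∂y') − ∂L/∂y = 0 reduces to
    y'' − 196 y = 0.
Its general solution is
    y(x) = A e^(14x) + B e^(−14x),
with A, B fixed by the endpoint conditions.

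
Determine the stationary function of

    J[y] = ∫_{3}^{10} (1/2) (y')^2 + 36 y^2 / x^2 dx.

The Lagrangian is L = (1/2) (y')^2 + 36 y^2 / x^2.
Compute ∂L/∂y = 72y/x^2, ∂L/∂y' = y'.
The Euler-Lagrange equation d/dx(∂L/∂y') − ∂L/∂y = 0 reduces to
    y'' − 72/x^2 · y = 0  (x > 0).
Its general solution is
    y(x) = A x^9 + B x^(-8),
with A, B fixed by the endpoint conditions.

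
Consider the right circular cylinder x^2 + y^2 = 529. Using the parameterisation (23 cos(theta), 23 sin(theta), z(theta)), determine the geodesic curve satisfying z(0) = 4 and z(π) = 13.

Parameterise the cylinder of radius R = 23 as
    r(θ) = (23 cos θ, 23 sin θ, z(θ)).
The arc-length element is
    ds = sqrt(529 + (dz/dθ)^2) dθ,
so the Lagrangian is L = sqrt(529 + z'^2).
L depends on z' only, not on z or θ, so ∂L/∂z = 0 and
    ∂L/∂z' = z' / sqrt(529 + z'^2).
The Euler-Lagrange equation gives
    d/dθ( z' / sqrt(529 + z'^2) ) = 0,
so z' is constant. Integrating once:
    z(θ) = a θ + b,
a helix on the cylinder (a straight line when the cylinder is unrolled). The constants a, b are determined by the endpoint conditions.
With endpoint conditions z(0) = 4 and z(π) = 13: from z(0) = b we get b = 4, and a·π + 4 = 13 gives a = 9/π, so
    z(θ) = (9/π) θ + 4.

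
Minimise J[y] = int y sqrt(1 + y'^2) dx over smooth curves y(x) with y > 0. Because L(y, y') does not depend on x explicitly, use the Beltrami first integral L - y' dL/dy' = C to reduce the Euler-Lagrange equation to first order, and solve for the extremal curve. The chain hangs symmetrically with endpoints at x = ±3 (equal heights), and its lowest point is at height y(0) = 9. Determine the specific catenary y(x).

The Lagrangian L(y, y') = y sqrt(1 + y'^2) has no explicit x dependence, so the Beltrami identity applies:
    L − y' ∂L/∂y' = C.
Compute ∂L/∂y' = y · y' / sqrt(1 + y'^2). Then
    L − y' ∂L/∂y'
    = y sqrt(1 + y'^2) − y · y'^2 / sqrt(1 + y'^2)
    = y (1 + y'^2 − y'^2) / sqrt(1 + y'^2)
    = y / sqrt(1 + y'^2) = C.
Squaring gives y^2 = C^2 (1 + y'^2), i.e.
    y'^2 = y^2 / C^2 − 1.
Separating variables,
    dy / sqrt(y^2 − C^2) = dx / C,
and integrating gives arccosh(y / C) = (x − a)/C, so
    y(x) = C cosh((x − a)/C),
the catenary. The constants C and a are fixed by the two endpoint conditions (and, for the hanging-chain problem, the length constraint selects C).
Now fit the given data. The endpoints x = ±3 are symmetric at equal height, so the catenary is even about its minimum: a = 0 and y(x) = C cosh(x/C). The lowest point is y(0) = C cosh(0) = C, and we are told y(0) = 9, so C = 9. Therefore
    y(x) = 9 cosh(x/9),
and at the endpoints
    y(±3) = 9 cosh(3/9).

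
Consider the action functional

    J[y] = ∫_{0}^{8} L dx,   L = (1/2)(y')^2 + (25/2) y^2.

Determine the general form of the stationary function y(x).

The Lagrangian is L = (1/2)(y')^2 + (25/2) y^2.
∂L/∂y = 25y.
∂L/∂y' = y'.
The Euler-Lagrange equation d/dx(∂L/∂y') − ∂L/∂y = 0 becomes:
    y'' - 25 y = 0
General solution: y(x) = A e^(5x) + B e^(-5x), where A and B are arbitrary constants fixed by the endpoint conditions.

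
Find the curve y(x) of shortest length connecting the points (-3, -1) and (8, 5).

Arc-length functional: J[y] = ∫ sqrt(1 + (y')^2) dx.
Lagrangian L = sqrt(1 + (y')^2) has no explicit y dependence, so ∂L/∂y = 0 and the Euler-Lagrange equation gives
    d/dx( y' / sqrt(1 + (y')^2) ) = 0  ⇒  y' / sqrt(1 + (y')^2) = const.
Hence y' is constant, so y(x) is affine.
Fitting the endpoints (-3, -1) and (8, 5):
    slope m = (5 − (-1)) / (8 − (-3)) = 6/11,
    intercept c = (-1) − m·(-3) = 7/11.
Extremal: y(x) = (6/11) x + 7/11.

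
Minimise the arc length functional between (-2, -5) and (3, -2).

Arc-length functional: J[y] = ∫ sqrt(1 + (y')^2) dx.
Lagrangian L = sqrt(1 + (y')^2) has no explicit y dependence, so ∂L/∂y = 0 and the Euler-Lagrange equation gives
    d/dx( y' / sqrt(1 + (y')^2) ) = 0  ⇒  y' / sqrt(1 + (y')^2) = const.
Hence y' is constant, so y(x) is affine.
Fitting the endpoints (-2, -5) and (3, -2):
    slope m = ((-2) − (-5)) / (3 − (-2)) = 3/5,
    intercept c = (-5) − m·(-2) = -19/5.
Extremal: y(x) = (3/5) x - 19/5.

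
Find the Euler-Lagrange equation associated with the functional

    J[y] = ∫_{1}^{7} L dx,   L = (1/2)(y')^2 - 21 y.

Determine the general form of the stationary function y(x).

The Lagrangian is L = (1/2)(y')^2 - 21 y.
∂L/∂y = -21.
∂L/∂y' = y'.
The Euler-Lagrange equation d/dx(∂L/∂y') − ∂L/∂y = 0 becomes:
    y'' + 21 = 0
General solution: y(x) = -(21/2) x^2 + A x + B, where A and B are arbitrary constants fixed by the endpoint conditions.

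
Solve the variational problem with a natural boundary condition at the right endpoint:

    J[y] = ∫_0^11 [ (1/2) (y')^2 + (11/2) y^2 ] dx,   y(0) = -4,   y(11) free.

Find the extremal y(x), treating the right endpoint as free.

The Lagrangian L = (1/2) (y')^2 + (11/2) y^2 gives
    ∂L/∂y = 11 y,   ∂L/∂y' = y'.
Euler-Lagrange: y'' − 11 y = 0.
With k = sqrt(11), the general solution is
    y(x) = A cosh(sqrt(11) x) + B sinh(sqrt(11) x).
Fixed left endpoint y(0) = -4 ⇒ A = -4.
The right endpoint x = 11 is free, so the natural (transversality) condition is ∂L/∂y' |_{x=11} = 0, i.e. y'(11) = 0.
Compute y'(x) = A k sinh(k x) + B k cosh(k x), so
    y'(11) = A k sinh(k·11) + B k cosh(k·11) = 0
    ⇒ B = −A tanh(k·11) = 4 tanh(sqrt(11)·11).
Therefore the extremal is
    y(x) = −4 cosh(sqrt(11) x) + 4 tanh(sqrt(11)·11) sinh(sqrt(11) x).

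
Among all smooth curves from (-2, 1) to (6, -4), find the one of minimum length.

Arc-length functional: J[y] = ∫ sqrt(1 + (y')^2) dx.
Lagrangian L = sqrt(1 + (y')^2) has no explicit y dependence, so ∂L/∂y = 0 and the Euler-Lagrange equation gives
    d/dx( y' / sqrt(1 + (y')^2) ) = 0  ⇒  y' / sqrt(1 + (y')^2) = const.
Hence y' is constant, so y(x) is affine.
Fitting the endpoints (-2, 1) and (6, -4):
    slope m = ((-4) − 1) / (6 − (-2)) = -5/8,
    intercept c = 1 − m·(-2) = -1/4.
Extremal: y(x) = (-5/8) x - 1/4.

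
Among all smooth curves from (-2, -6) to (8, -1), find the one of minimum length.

Arc-length functional: J[y] = ∫ sqrt(1 + (y')^2) dx.
Lagrangian L = sqrt(1 + (y')^2) has no explicit y dependence, so ∂L/∂y = 0 and the Euler-Lagrange equation gives
    d/dx( y' / sqrt(1 + (y')^2) ) = 0  ⇒  y' / sqrt(1 + (y')^2) = const.
Hence y' is constant, so y(x) is affine.
Fitting the endpoints (-2, -6) and (8, -1):
    slope m = ((-1) − (-6)) / (8 − (-2)) = 1/2,
    intercept c = (-6) − m·(-2) = -5.
Extremal: y(x) = (1/2) x - 5.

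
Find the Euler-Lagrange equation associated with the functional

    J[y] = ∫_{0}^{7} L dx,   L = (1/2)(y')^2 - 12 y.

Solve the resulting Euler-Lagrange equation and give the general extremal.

The Lagrangian is L = (1/2)(y')^2 - 12 y.
∂L/∂y = -12.
∂L/∂y' = y'.
The Euler-Lagrange equation d/dx(∂L/∂y') − ∂L/∂y = 0 becomes:
    y'' + 12 = 0
General solution: y(x) = -6 x^2 + A x + B, where A and B are arbitrary constants fixed by the endpoint conditions.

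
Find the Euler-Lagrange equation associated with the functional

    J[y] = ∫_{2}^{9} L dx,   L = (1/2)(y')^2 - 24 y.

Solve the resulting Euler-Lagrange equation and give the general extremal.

The Lagrangian is L = (1/2)(y')^2 - 24 y.
∂L/∂y = -24.
∂L/∂y' = y'.
The Euler-Lagrange equation d/dx(∂L/∂y') − ∂L/∂y = 0 becomes:
    y'' + 24 = 0
General solution: y(x) = -12 x^2 + A x + B, where A and B are arbitrary constants fixed by the endpoint conditions.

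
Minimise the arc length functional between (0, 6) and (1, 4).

Arc-length functional: J[y] = ∫ sqrt(1 + (y')^2) dx.
Lagrangian L = sqrt(1 + (y')^2) has no explicit y dependence, so ∂L/∂y = 0 and the Euler-Lagrange equation gives
    d/dx( y' / sqrt(1 + (y')^2) ) = 0  ⇒  y' / sqrt(1 + (y')^2) = const.
Hence y' is constant, so y(x) is affine.
Fitting the endpoints (0, 6) and (1, 4):
    slope m = (4 − 6) / (1 − 0) = -2,
    intercept c = 6 − m·0 = 6.
Extremal: y(x) = -2 x + 6.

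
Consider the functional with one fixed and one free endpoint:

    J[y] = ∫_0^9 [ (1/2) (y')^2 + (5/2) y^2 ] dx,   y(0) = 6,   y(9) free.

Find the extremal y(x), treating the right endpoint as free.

The Lagrangian L = (1/2) (y')^2 + (5/2) y^2 gives
    ∂L/∂y = 5 y,   ∂L/∂y' = y'.
Euler-Lagrange: y'' − 5 y = 0.
With k = sqrt(5), the general solution is
    y(x) = A cosh(sqrt(5) x) + B sinh(sqrt(5) x).
Fixed left endpoint y(0) = 6 ⇒ A = 6.
The right endpoint x = 9 is free, so the natural (transversality) condition is ∂L/∂y' |_{x=9} = 0, i.e. y'(9) = 0.
Compute y'(x) = A k sinh(k x) + B k cosh(k x), so
    y'(9) = A k sinh(k·9) + B k cosh(k·9) = 0
    ⇒ B = −A tanh(k·9) = − 6 tanh(sqrt(5)·9).
Therefore the extremal is
    y(x) = 6 cosh(sqrt(5) x) − 6 tanh(sqrt(5)·9) sinh(sqrt(5) x).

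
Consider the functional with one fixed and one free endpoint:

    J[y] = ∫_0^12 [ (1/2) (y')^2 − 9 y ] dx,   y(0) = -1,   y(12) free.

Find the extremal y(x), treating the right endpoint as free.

The Lagrangian L = (1/2) (y')^2 − 9 y gives
    ∂L/∂y = −9,   ∂L/∂y' = y'.
Euler-Lagrange: d/dx(y') − (−9) = 0, i.e. y'' + 9 = 0, so
    y(x) = −(9/2) x^2 + C1 x + C2.
Fixed left endpoint y(0) = -1 ⇒ C2 = -1.
The right endpoint x = 12 is free, so the natural (transversality) condition is ∂L/∂y' |_{x=12} = 0, i.e. y'(12) = 0.
Compute y'(x) = −9 x + C1, so y'(12) = −108 + C1 = 0 ⇒ C1 = 108.
Therefore the extremal is
    y(x) = −(9/2) x^2 + 108 x − 1.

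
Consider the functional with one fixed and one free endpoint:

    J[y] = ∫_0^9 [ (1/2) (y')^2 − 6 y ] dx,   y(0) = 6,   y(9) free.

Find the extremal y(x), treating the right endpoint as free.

The Lagrangian L = (1/2) (y')^2 − 6 y gives
    ∂L/∂y = −6,   ∂L/∂y' = y'.
Euler-Lagrange: d/dx(y') − (−6) = 0, i.e. y'' + 6 = 0, so
    y(x) = −(6/2) x^2 + C1 x + C2.
Fixed left endpoint y(0) = 6 ⇒ C2 = 6.
The right endpoint x = 9 is free, so the natural (transversality) condition is ∂L/∂y' |_{x=9} = 0, i.e. y'(9) = 0.
Compute y'(x) = −6 x + C1, so y'(9) = −54 + C1 = 0 ⇒ C1 = 54.
Therefore the extremal is
    y(x) = −3 x^2 + 54 x + 6.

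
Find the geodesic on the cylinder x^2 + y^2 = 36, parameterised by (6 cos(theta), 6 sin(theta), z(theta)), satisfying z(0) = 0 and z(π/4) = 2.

Parameterise the cylinder of radius R = 6 as
    r(θ) = (6 cos θ, 6 sin θ, z(θ)).
The arc-length element is
    ds = sqrt(36 + (dz/dθ)^2) dθ,
so the Lagrangian is L = sqrt(36 + z'^2).
L depends on z' only, not on z or θ, so ∂L/∂z = 0 and
    ∂L/∂z' = z' / sqrt(36 + z'^2).
The Euler-Lagrange equation gives
    d/dθ( z' / sqrt(36 + z'^2) ) = 0,
so z' is constant. Integrating once:
    z(θ) = a θ + b,
a helix on the cylinder (a straight line when the cylinder is unrolled). The constants a, b are determined by the endpoint conditions.
With endpoint conditions z(0) = 0 and z(π/4) = 2: from z(0) = b we get b = 0, and a·π/4 + 0 = 2 gives a = 8/π, so
    z(θ) = (8/π) θ.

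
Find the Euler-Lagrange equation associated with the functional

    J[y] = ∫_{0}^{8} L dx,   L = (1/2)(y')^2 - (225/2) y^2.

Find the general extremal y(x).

The Lagrangian is L = (1/2)(y')^2 - (225/2) y^2.
∂L/∂y = -225y.
∂L/∂y' = y'.
The Euler-Lagrange equation d/dx(∂L/∂y') − ∂L/∂y = 0 becomes:
    y'' + 225 y = 0
General solution: y(x) = A sin(15x) + B cos(15x), where A and B are arbitrary constants fixed by the endpoint conditions.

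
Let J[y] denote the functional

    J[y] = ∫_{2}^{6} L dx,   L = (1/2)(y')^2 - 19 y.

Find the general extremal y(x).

The Lagrangian is L = (1/2)(y')^2 - 19 y.
∂L/∂y = -19.
∂L/∂y' = y'.
The Euler-Lagrange equation d/dx(∂L/∂y') − ∂L/∂y = 0 becomes:
    y'' + 19 = 0
General solution: y(x) = -(19/2) x^2 + A x + B, where A and B are arbitrary constants fixed by the endpoint conditions.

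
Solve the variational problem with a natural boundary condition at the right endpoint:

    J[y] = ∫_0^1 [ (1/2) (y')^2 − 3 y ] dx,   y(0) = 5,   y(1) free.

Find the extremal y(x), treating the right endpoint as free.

The Lagrangian L = (1/2) (y')^2 − 3 y gives
    ∂L/∂y = −3,   ∂L/∂y' = y'.
Euler-Lagrange: d/dx(y') − (−3) = 0, i.e. y'' + 3 = 0, so
    y(x) = −(3/2) x^2 + C1 x + C2.
Fixed left endpoint y(0) = 5 ⇒ C2 = 5.
The right endpoint x = 1 is free, so the natural (transversality) condition is ∂L/∂y' |_{x=1} = 0, i.e. y'(1) = 0.
Compute y'(x) = −3 x + C1, so y'(1) = −3 + C1 = 0 ⇒ C1 = 3.
Therefore the extremal is
    y(x) = −(3/2) x^2 + 3 x + 5.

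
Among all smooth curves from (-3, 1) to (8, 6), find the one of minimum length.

Arc-length functional: J[y] = ∫ sqrt(1 + (y')^2) dx.
Lagrangian L = sqrt(1 + (y')^2) has no explicit y dependence, so ∂L/∂y = 0 and the Euler-Lagrange equation gives
    d/dx( y' / sqrt(1 + (y')^2) ) = 0  ⇒  y' / sqrt(1 + (y')^2) = const.
Hence y' is constant, so y(x) is affine.
Fitting the endpoints (-3, 1) and (8, 6):
    slope m = (6 − 1) / (8 − (-3)) = 5/11,
    intercept c = 1 − m·(-3) = 26/11.
Extremal: y(x) = (5/11) x + 26/11.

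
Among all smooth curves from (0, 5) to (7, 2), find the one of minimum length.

Arc-length functional: J[y] = ∫ sqrt(1 + (y')^2) dx.
Lagrangian L = sqrt(1 + (y')^2) has no explicit y dependence, so ∂L/∂y = 0 and the Euler-Lagrange equation gives
    d/dx( y' / sqrt(1 + (y')^2) ) = 0  ⇒  y' / sqrt(1 + (y')^2) = const.
Hence y' is constant, so y(x) is affine.
Fitting the endpoints (0, 5) and (7, 2):
    slope m = (2 − 5) / (7 − 0) = -3/7,
    intercept c = 5 − m·0 = 5.
Extremal: y(x) = (-3/7) x + 5.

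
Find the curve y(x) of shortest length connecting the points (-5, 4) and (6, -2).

Arc-length functional: J[y] = ∫ sqrt(1 + (y')^2) dx.
Lagrangian L = sqrt(1 + (y')^2) has no explicit y dependence, so ∂L/∂y = 0 and the Euler-Lagrange equation gives
    d/dx( y' / sqrt(1 + (y')^2) ) = 0  ⇒  y' / sqrt(1 + (y')^2) = const.
Hence y' is constant, so y(x) is affine.
Fitting the endpoints (-5, 4) and (6, -2):
    slope m = ((-2) − 4) / (6 − (-5)) = -6/11,
    intercept c = 4 − m·(-5) = 14/11.
Extremal: y(x) = (-6/11) x + 14/11.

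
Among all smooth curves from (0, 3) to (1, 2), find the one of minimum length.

Arc-length functional: J[y] = ∫ sqrt(1 + (y')^2) dx.
Lagrangian L = sqrt(1 + (y')^2) has no explicit y dependence, so ∂L/∂y = 0 and the Euler-Lagrange equation gives
    d/dx( y' / sqrt(1 + (y')^2) ) = 0  ⇒  y' / sqrt(1 + (y')^2) = const.
Hence y' is constant, so y(x) is affine.
Fitting the endpoints (0, 3) and (1, 2):
    slope m = (2 − 3) / (1 − 0) = -1,
    intercept c = 3 − m·0 = 3.
Extremal: y(x) = -x + 3.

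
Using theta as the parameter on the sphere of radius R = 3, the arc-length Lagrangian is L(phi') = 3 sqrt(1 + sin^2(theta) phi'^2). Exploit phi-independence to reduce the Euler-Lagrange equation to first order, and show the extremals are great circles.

On the sphere of radius R = 3 with spherical coordinates (θ, φ), the induced metric is
    ds^2 = 9(dθ^2 + sin^2(θ) dφ^2).
Parameterise by θ; the arc-length functional is
    J[φ] = ∫ 3 sqrt(1 + sin^2(θ) (dφ/dθ)^2) dθ,
so L = 3 sqrt(1 + sin^2(θ) φ'^2). Compute
    ∂L/∂φ = 0  (L has no explicit φ dependence),
    ∂L/∂φ' = 3 sin^2(θ) φ' / sqrt(1 + sin^2(θ) φ'^2).
Since ∂L/∂φ = 0, the Euler-Lagrange equation
    d/dθ(∂L/∂φ') − ∂L/∂φ = 0
reduces to d/dθ(∂L/∂φ') = 0, i.e. the momentum conjugate to φ is conserved:
    3 sin^2(θ) φ' / sqrt(1 + sin^2(θ) φ'^2) = C.
The overall factor of 3 is constant, so dividing through gives Clairaut's relation sin^2(θ) φ' / sqrt(1 + sin^2(θ) φ'^2) = C' (with C' = C/3). Solving for φ' and integrating gives the great-circle family
    cot(θ) = A cos(φ − φ_0),
i.e. the intersection of the sphere with a plane through the origin. The two constants A and φ_0 (equivalently C and one phase) are fixed by the two endpoint conditions.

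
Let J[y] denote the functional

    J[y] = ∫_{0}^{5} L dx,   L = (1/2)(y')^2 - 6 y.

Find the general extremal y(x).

The Lagrangian is L = (1/2)(y')^2 - 6 y.
∂L/∂y = -6.
∂L/∂y' = y'.
The Euler-Lagrange equation d/dx(∂L/∂y') − ∂L/∂y = 0 becomes:
    y'' + 6 = 0
General solution: y(x) = -3 x^2 + A x + B, where A and B are arbitrary constants fixed by the endpoint conditions.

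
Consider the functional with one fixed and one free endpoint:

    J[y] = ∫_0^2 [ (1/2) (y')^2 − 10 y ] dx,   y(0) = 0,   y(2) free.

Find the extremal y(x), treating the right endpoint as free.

The Lagrangian L = (1/2) (y')^2 − 10 y gives
    ∂L/∂y = −10,   ∂L/∂y' = y'.
Euler-Lagrange: d/dx(y') − (−10) = 0, i.e. y'' + 10 = 0, so
    y(x) = −(10/2) x^2 + C1 x + C2.
Fixed left endpoint y(0) = 0 ⇒ C2 = 0.
The right endpoint x = 2 is free, so the natural (transversality) condition is ∂L/∂y' |_{x=2} = 0, i.e. y'(2) = 0.
Compute y'(x) = −10 x + C1, so y'(2) = −20 + C1 = 0 ⇒ C1 = 20.
Therefore the extremal is
    y(x) = −5 x^2 + 20 x.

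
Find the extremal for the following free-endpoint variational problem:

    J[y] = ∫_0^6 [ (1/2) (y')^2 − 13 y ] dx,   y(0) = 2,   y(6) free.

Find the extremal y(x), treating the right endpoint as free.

The Lagrangian L = (1/2) (y')^2 − 13 y gives
    ∂L/∂y = −13,   ∂L/∂y' = y'.
Euler-Lagrange: d/dx(y') − (−13) = 0, i.e. y'' + 13 = 0, so
    y(x) = −(13/2) x^2 + C1 x + C2.
Fixed left endpoint y(0) = 2 ⇒ C2 = 2.
The right endpoint x = 6 is free, so the natural (transversality) condition is ∂L/∂y' |_{x=6} = 0, i.e. y'(6) = 0.
Compute y'(x) = −13 x + C1, so y'(6) = −78 + C1 = 0 ⇒ C1 = 78.
Therefore the extremal is
    y(x) = −(13/2) x^2 + 78 x + 2.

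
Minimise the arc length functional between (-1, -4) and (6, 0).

Arc-length functional: J[y] = ∫ sqrt(1 + (y')^2) dx.
Lagrangian L = sqrt(1 + (y')^2) has no explicit y dependence, so ∂L/∂y = 0 and the Euler-Lagrange equation gives
    d/dx( y' / sqrt(1 + (y')^2) ) = 0  ⇒  y' / sqrt(1 + (y')^2) = const.
Hence y' is constant, so y(x) is affine.
Fitting the endpoints (-1, -4) and (6, 0):
    slope m = (0 − (-4)) / (6 − (-1)) = 4/7,
    intercept c = (-4) − m·(-1) = -24/7.
Extremal: y(x) = (4/7) x - 24/7.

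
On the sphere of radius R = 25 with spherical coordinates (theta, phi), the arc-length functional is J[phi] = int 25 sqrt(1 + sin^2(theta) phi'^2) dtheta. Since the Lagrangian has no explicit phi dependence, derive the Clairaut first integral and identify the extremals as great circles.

On the sphere of radius R = 25 with spherical coordinates (θ, φ), the induced metric is
    ds^2 = 625(dθ^2 + sin^2(θ) dφ^2).
Parameterise by θ; the arc-length functional is
    J[φ] = ∫ 25 sqrt(1 + sin^2(θ) (dφ/dθ)^2) dθ,
so L = 25 sqrt(1 + sin^2(θ) φ'^2). Compute
    ∂L/∂φ = 0  (L has no explicit φ dependence),
    ∂L/∂φ' = 25 sin^2(θ) φ' / sqrt(1 + sin^2(θ) φ'^2).
Since ∂L/∂φ = 0, the Euler-Lagrange equation
    d/dθ(∂L/∂φ') − ∂L/∂φ = 0
reduces to d/dθ(∂L/∂φ') = 0, i.e. the momentum conjugate to φ is conserved:
    25 sin^2(θ) φ' / sqrt(1 + sin^2(θ) φ'^2) = C.
The overall factor of 25 is constant, so dividing through gives Clairaut's relation sin^2(θ) φ' / sqrt(1 + sin^2(θ) φ'^2) = C' (with C' = C/25). Solving for φ' and integrating gives the great-circle family
    cot(θ) = A cos(φ − φ_0),
i.e. the intersection of the sphere with a plane through the origin. The two constants A and φ_0 (equivalently C and one phase) are fixed by the two endpoint conditions.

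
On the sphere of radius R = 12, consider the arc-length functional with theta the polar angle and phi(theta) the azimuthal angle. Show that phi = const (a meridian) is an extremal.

On the sphere of radius R = 12 with spherical coordinates (θ, φ), the induced metric is
    ds^2 = 144(dθ^2 + sin^2(θ) dφ^2).
Using θ as the parameter, the arc-length functional becomes
    J[φ] = ∫ 12 sqrt(1 + sin^2(θ) (dφ/dθ)^2) dθ.
So L = 12 sqrt(1 + sin^2(θ) φ'^2). Compute
    ∂L/∂φ = 0  (L has no explicit φ dependence),
    ∂L/∂φ' = 12 sin^2(θ) φ' / sqrt(1 + sin^2(θ) φ'^2).
For the candidate φ(θ) = c (constant), φ' = 0, so ∂L/∂φ' evaluated along the candidate vanishes, and ∂L/∂φ is identically zero. Hence
    d/dθ(∂L/∂φ') − ∂L/∂φ = 0
is satisfied. Therefore meridians φ = const are extremals of arc length — they are geodesics on the sphere.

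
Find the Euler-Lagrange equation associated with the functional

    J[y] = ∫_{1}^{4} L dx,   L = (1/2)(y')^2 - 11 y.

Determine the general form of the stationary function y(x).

The Lagrangian is L = (1/2)(y')^2 - 11 y.
∂L/∂y = -11.
∂L/∂y' = y'.
The Euler-Lagrange equation d/dx(∂L/∂y') − ∂L/∂y = 0 becomes:
    y'' + 11 = 0
General solution: y(x) = -(11/2) x^2 + A x + B, where A and B are arbitrary constants fixed by the endpoint conditions.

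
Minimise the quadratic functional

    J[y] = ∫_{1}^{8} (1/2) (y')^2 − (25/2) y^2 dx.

The Lagrangian is L = (1/2) (y')^2 − (25/2) y^2.
Compute ∂L/∂y = -25y, ∂L/∂y' = y'.
The Euler-Lagrange equation d/dx(∂L/∂y') − ∂L/∂y = 0 reduces to
    y'' + 25 y = 0.
Its general solution is
    y(x) = A sin(5x) + B cos(5x),
with A, B fixed by the endpoint conditions.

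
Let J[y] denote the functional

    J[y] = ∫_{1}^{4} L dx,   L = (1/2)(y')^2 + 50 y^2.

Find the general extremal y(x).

The Lagrangian is L = (1/2)(y')^2 + 50 y^2.
∂L/∂y = 100y.
∂L/∂y' = y'.
The Euler-Lagrange equation d/dx(∂L/∂y') − ∂L/∂y = 0 becomes:
    y'' - 100 y = 0
General solution: y(x) = A e^(10x) + B e^(-10x), where A and B are arbitrary constants fixed by the endpoint conditions.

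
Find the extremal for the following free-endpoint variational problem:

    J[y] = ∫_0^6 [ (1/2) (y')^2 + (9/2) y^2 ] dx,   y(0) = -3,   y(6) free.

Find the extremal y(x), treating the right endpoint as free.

The Lagrangian L = (1/2) (y')^2 + (9/2) y^2 gives
    ∂L/∂y = 9 y,   ∂L/∂y' = y'.
Euler-Lagrange: y'' − 9 y = 0.
With k = 3, the general solution is
    y(x) = A cosh(3 x) + B sinh(3 x).
Fixed left endpoint y(0) = -3 ⇒ A = -3.
The right endpoint x = 6 is free, so the natural (transversality) condition is ∂L/∂y' |_{x=6} = 0, i.e. y'(6) = 0.
Compute y'(x) = A k sinh(k x) + B k cosh(k x), so
    y'(6) = A k sinh(k·6) + B k cosh(k·6) = 0
    ⇒ B = −A tanh(k·6) = 3 tanh(3·6).
Therefore the extremal is
    y(x) = −3 cosh(3 x) + 3 tanh(3·6) sinh(3 x).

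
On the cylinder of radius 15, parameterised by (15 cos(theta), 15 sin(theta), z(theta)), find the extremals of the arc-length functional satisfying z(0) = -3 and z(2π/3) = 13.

Parameterise the cylinder of radius R = 15 as
    r(θ) = (15 cos θ, 15 sin θ, z(θ)).
The arc-length element is
    ds = sqrt(225 + (dz/dθ)^2) dθ,
so the Lagrangian is L = sqrt(225 + z'^2).
L depends on z' only, not on z or θ, so ∂L/∂z = 0 and
    ∂L/∂z' = z' / sqrt(225 + z'^2).
The Euler-Lagrange equation gives
    d/dθ( z' / sqrt(225 + z'^2) ) = 0,
so z' is constant. Integrating once:
    z(θ) = a θ + b,
a helix on the cylinder (a straight line when the cylinder is unrolled). The constants a, b are determined by the endpoint conditions.
With endpoint conditions z(0) = -3 and z(2π/3) = 13: from z(0) = b we get b = -3, and a·2π/3 + -3 = 13 gives a = 24/π, so
    z(θ) = (24/π) θ − 3.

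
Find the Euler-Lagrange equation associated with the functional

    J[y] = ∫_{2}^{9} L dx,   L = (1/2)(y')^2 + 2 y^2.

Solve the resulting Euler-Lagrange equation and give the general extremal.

The Lagrangian is L = (1/2)(y')^2 + 2 y^2.
∂L/∂y = 4y.
∂L/∂y' = y'.
The Euler-Lagrange equation d/dx(∂L/∂y') − ∂L/∂y = 0 becomes:
    y'' - 4 y = 0
General solution: y(x) = A e^(2x) + B e^(-2x), where A and B are arbitrary constants fixed by the endpoint conditions.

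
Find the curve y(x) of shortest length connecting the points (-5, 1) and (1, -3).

Arc-length functional: J[y] = ∫ sqrt(1 + (y')^2) dx.
Lagrangian L = sqrt(1 + (y')^2) has no explicit y dependence, so ∂L/∂y = 0 and the Euler-Lagrange equation gives
    d/dx( y' / sqrt(1 + (y')^2) ) = 0  ⇒  y' / sqrt(1 + (y')^2) = const.
Hence y' is constant, so y(x) is affine.
Fitting the endpoints (-5, 1) and (1, -3):
    slope m = ((-3) − 1) / (1 − (-5)) = -2/3,
    intercept c = 1 − m·(-5) = -7/3.
Extremal: y(x) = (-2/3) x - 7/3.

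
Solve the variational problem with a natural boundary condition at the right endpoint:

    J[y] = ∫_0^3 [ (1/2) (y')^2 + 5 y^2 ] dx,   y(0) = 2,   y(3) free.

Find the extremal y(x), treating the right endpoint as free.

The Lagrangian L = (1/2) (y')^2 + 5 y^2 gives
    ∂L/∂y = 10 y,   ∂L/∂y' = y'.
Euler-Lagrange: y'' − 10 y = 0.
With k = sqrt(10), the general solution is
    y(x) = A cosh(sqrt(10) x) + B sinh(sqrt(10) x).
Fixed left endpoint y(0) = 2 ⇒ A = 2.
The right endpoint x = 3 is free, so the natural (transversality) condition is ∂L/∂y' |_{x=3} = 0, i.e. y'(3) = 0.
Compute y'(x) = A k sinh(k x) + B k cosh(k x), so
    y'(3) = A k sinh(k·3) + B k cosh(k·3) = 0
    ⇒ B = −A tanh(k·3) = − 2 tanh(sqrt(10)·3).
Therefore the extremal is
    y(x) = 2 cosh(sqrt(10) x) − 2 tanh(sqrt(10)·3) sinh(sqrt(10) x).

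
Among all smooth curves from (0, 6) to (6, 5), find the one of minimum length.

Arc-length functional: J[y] = ∫ sqrt(1 + (y')^2) dx.
Lagrangian L = sqrt(1 + (y')^2) has no explicit y dependence, so ∂L/∂y = 0 and the Euler-Lagrange equation gives
    d/dx( y' / sqrt(1 + (y')^2) ) = 0  ⇒  y' / sqrt(1 + (y')^2) = const.
Hence y' is constant, so y(x) is affine.
Fitting the endpoints (0, 6) and (6, 5):
    slope m = (5 − 6) / (6 − 0) = -1/6,
    intercept c = 6 − m·0 = 6.
Extremal: y(x) = (-1/6) x + 6.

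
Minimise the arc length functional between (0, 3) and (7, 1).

Arc-length functional: J[y] = ∫ sqrt(1 + (y')^2) dx.
Lagrangian L = sqrt(1 + (y')^2) has no explicit y dependence, so ∂L/∂y = 0 and the Euler-Lagrange equation gives
    d/dx( y' / sqrt(1 + (y')^2) ) = 0  ⇒  y' / sqrt(1 + (y')^2) = const.
Hence y' is constant, so y(x) is affine.
Fitting the endpoints (0, 3) and (7, 1):
    slope m = (1 − 3) / (7 − 0) = -2/7,
    intercept c = 3 − m·0 = 3.
Extremal: y(x) = (-2/7) x + 3.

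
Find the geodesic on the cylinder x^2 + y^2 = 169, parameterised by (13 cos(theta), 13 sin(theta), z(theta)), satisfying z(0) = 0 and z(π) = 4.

Parameterise the cylinder of radius R = 13 as
    r(θ) = (13 cos θ, 13 sin θ, z(θ)).
The arc-length element is
    ds = sqrt(169 + (dz/dθ)^2) dθ,
so the Lagrangian is L = sqrt(169 + z'^2).
L depends on z' only, not on z or θ, so ∂L/∂z = 0 and
    ∂L/∂z' = z' / sqrt(169 + z'^2).
The Euler-Lagrange equation gives
    d/dθ( z' / sqrt(169 + z'^2) ) = 0,
so z' is constant. Integrating once:
    z(θ) = a θ + b,
a helix on the cylinder (a straight line when the cylinder is unrolled). The constants a, b are determined by the endpoint conditions.
With endpoint conditions z(0) = 0 and z(π) = 4: from z(0) = b we get b = 0, and a·π + 0 = 4 gives a = 4/π, so
    z(θ) = (4/π) θ.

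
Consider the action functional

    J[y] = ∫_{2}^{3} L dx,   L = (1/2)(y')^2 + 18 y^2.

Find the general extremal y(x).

The Lagrangian is L = (1/2)(y')^2 + 18 y^2.
∂L/∂y = 36y.
∂L/∂y' = y'.
The Euler-Lagrange equation d/dx(∂L/∂y') − ∂L/∂y = 0 becomes:
    y'' - 36 y = 0
General solution: y(x) = A e^(6x) + B e^(-6x), where A and B are arbitrary constants fixed by the endpoint conditions.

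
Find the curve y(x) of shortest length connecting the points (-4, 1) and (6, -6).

Arc-length functional: J[y] = ∫ sqrt(1 + (y')^2) dx.
Lagrangian L = sqrt(1 + (y')^2) has no explicit y dependence, so ∂L/∂y = 0 and the Euler-Lagrange equation gives
    d/dx( y' / sqrt(1 + (y')^2) ) = 0  ⇒  y' / sqrt(1 + (y')^2) = const.
Hence y' is constant, so y(x) is affine.
Fitting the endpoints (-4, 1) and (6, -6):
    slope m = ((-6) − 1) / (6 − (-4)) = -7/10,
    intercept c = 1 − m·(-4) = -9/5.
Extremal: y(x) = (-7/10) x - 9/5.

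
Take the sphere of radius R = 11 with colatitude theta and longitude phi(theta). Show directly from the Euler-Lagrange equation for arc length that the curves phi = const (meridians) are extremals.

On the sphere of radius R = 11 with spherical coordinates (θ, φ), the induced metric is
    ds^2 = 121(dθ^2 + sin^2(θ) dφ^2).
Using θ as the parameter, the arc-length functional becomes
    J[φ] = ∫ 11 sqrt(1 + sin^2(θ) (dφ/dθ)^2) dθ.
So L = 11 sqrt(1 + sin^2(θ) φ'^2). Compute
    ∂L/∂φ = 0  (L has no explicit φ dependence),
    ∂L/∂φ' = 11 sin^2(θ) φ' / sqrt(1 + sin^2(θ) φ'^2).
For the candidate φ(θ) = c (constant), φ' = 0, so ∂L/∂φ' evaluated along the candidate vanishes, and ∂L/∂φ is identically zero. Hence
    d/dθ(∂L/∂φ') − ∂L/∂φ = 0
is satisfied. Therefore meridians φ = const are extremals of arc length — they are geodesics on the sphere.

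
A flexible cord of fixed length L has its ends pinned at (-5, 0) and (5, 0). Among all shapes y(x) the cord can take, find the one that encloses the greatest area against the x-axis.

Set up the augmented Lagrangian using a multiplier λ for the length constraint:
    F(y, y') = y − λ sqrt(1 + y'^2).
F has no explicit x dependence, so the Beltrami identity yields a first integral
    F − y' ∂F/∂y' = C.
Compute ∂F/∂y' = −λ y' / sqrt(1 + y'^2). Then
    y − λ sqrt(1 + y'^2) + λ y'^2 / sqrt(1 + y'^2) = C
    ⇒  y − λ / sqrt(1 + y'^2) = C.
Solving for y' and integrating gives
    (x − a)^2 + (y − b)^2 = λ^2,
a circular arc of radius λ. The constants a, b are determined by the endpoint conditions y(-5) = y(5) = 0, and λ is fixed implicitly by the length constraint
    ∫_{-5}^{5} sqrt(1 + y'^2) dx = L.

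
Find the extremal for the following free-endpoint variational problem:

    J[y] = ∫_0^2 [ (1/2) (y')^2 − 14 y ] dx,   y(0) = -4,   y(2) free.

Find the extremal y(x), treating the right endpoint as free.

The Lagrangian L = (1/2) (y')^2 − 14 y gives
    ∂L/∂y = −14,   ∂L/∂y' = y'.
Euler-Lagrange: d/dx(y') − (−14) = 0, i.e. y'' + 14 = 0, so
    y(x) = −(14/2) x^2 + C1 x + C2.
Fixed left endpoint y(0) = -4 ⇒ C2 = -4.
The right endpoint x = 2 is free, so the natural (transversality) condition is ∂L/∂y' |_{x=2} = 0, i.e. y'(2) = 0.
Compute y'(x) = −14 x + C1, so y'(2) = −28 + C1 = 0 ⇒ C1 = 28.
Therefore the extremal is
    y(x) = −7 x^2 + 28 x − 4.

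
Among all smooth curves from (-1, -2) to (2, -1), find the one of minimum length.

Arc-length functional: J[y] = ∫ sqrt(1 + (y')^2) dx.
Lagrangian L = sqrt(1 + (y')^2) has no explicit y dependence, so ∂L/∂y = 0 and the Euler-Lagrange equation gives
    d/dx( y' / sqrt(1 + (y')^2) ) = 0  ⇒  y' / sqrt(1 + (y')^2) = const.
Hence y' is constant, so y(x) is affine.
Fitting the endpoints (-1, -2) and (2, -1):
    slope m = ((-1) − (-2)) / (2 − (-1)) = 1/3,
    intercept c = (-2) − m·(-1) = -5/3.
Extremal: y(x) = (1/3) x - 5/3.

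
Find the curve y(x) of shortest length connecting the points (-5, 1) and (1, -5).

Arc-length functional: J[y] = ∫ sqrt(1 + (y')^2) dx.
Lagrangian L = sqrt(1 + (y')^2) has no explicit y dependence, so ∂L/∂y = 0 and the Euler-Lagrange equation gives
    d/dx( y' / sqrt(1 + (y')^2) ) = 0  ⇒  y' / sqrt(1 + (y')^2) = const.
Hence y' is constant, so y(x) is affine.
Fitting the endpoints (-5, 1) and (1, -5):
    slope m = ((-5) − 1) / (1 − (-5)) = -1,
    intercept c = 1 − m·(-5) = -4.
Extremal: y(x) = -x - 4.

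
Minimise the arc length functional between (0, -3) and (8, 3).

Arc-length functional: J[y] = ∫ sqrt(1 + (y')^2) dx.
Lagrangian L = sqrt(1 + (y')^2) has no explicit y dependence, so ∂L/∂y = 0 and the Euler-Lagrange equation gives
    d/dx( y' / sqrt(1 + (y')^2) ) = 0  ⇒  y' / sqrt(1 + (y')^2) = const.
Hence y' is constant, so y(x) is affine.
Fitting the endpoints (0, -3) and (8, 3):
    slope m = (3 − (-3)) / (8 − 0) = 3/4,
    intercept c = (-3) − m·0 = -3.
Extremal: y(x) = (3/4) x - 3.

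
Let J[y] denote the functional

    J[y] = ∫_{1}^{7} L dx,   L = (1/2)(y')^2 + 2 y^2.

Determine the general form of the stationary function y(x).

The Lagrangian is L = (1/2)(y')^2 + 2 y^2.
∂L/∂y = 4y.
∂L/∂y' = y'.
The Euler-Lagrange equation d/dx(∂L/∂y') − ∂L/∂y = 0 becomes:
    y'' - 4 y = 0
General solution: y(x) = A e^(2x) + B e^(-2x), where A and B are arbitrary constants fixed by the endpoint conditions.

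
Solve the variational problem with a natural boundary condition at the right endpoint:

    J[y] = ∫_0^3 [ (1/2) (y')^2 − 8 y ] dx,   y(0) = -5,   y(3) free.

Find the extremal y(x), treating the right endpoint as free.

The Lagrangian L = (1/2) (y')^2 − 8 y gives
    ∂L/∂y = −8,   ∂L/∂y' = y'.
Euler-Lagrange: d/dx(y') − (−8) = 0, i.e. y'' + 8 = 0, so
    y(x) = −(8/2) x^2 + C1 x + C2.
Fixed left endpoint y(0) = -5 ⇒ C2 = -5.
The right endpoint x = 3 is free, so the natural (transversality) condition is ∂L/∂y' |_{x=3} = 0, i.e. y'(3) = 0.
Compute y'(x) = −8 x + C1, so y'(3) = −24 + C1 = 0 ⇒ C1 = 24.
Therefore the extremal is
    y(x) = −4 x^2 + 24 x − 5.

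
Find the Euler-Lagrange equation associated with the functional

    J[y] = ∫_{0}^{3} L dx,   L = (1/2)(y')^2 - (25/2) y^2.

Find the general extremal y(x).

The Lagrangian is L = (1/2)(y')^2 - (25/2) y^2.
∂L/∂y = -25y.
∂L/∂y' = y'.
The Euler-Lagrange equation d/dx(∂L/∂y') − ∂L/∂y = 0 becomes:
    y'' + 25 y = 0
General solution: y(x) = A sin(5x) + B cos(5x), where A and B are arbitrary constants fixed by the endpoint conditions.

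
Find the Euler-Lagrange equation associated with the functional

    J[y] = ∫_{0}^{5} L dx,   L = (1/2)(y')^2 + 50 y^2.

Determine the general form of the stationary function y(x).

The Lagrangian is L = (1/2)(y')^2 + 50 y^2.
∂L/∂y = 100y.
∂L/∂y' = y'.
The Euler-Lagrange equation d/dx(∂L/∂y') − ∂L/∂y = 0 becomes:
    y'' - 100 y = 0
General solution: y(x) = A e^(10x) + B e^(-10x), where A and B are arbitrary constants fixed by the endpoint conditions.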